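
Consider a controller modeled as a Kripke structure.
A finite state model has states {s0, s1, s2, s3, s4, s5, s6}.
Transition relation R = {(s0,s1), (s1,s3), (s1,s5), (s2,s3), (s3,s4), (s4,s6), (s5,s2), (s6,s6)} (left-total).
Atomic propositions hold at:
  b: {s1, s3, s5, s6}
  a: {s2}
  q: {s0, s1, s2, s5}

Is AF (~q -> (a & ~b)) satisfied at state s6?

No

Sat(~q) = {s3, s4, s6}
Sat(~b) = {s0, s2, s4}
Sat(a & ~b) = {s2}
Sat(~q -> (a & ~b)) = {s0, s1, s2, s5}
AF (~q -> (a & ~b)): least fixpoint, start Z0 = {s0, s1, s2, s5}, add states with every successor in Z. Already a fixed point.
Sat(AF (~q -> (a & ~b))) = {s0, s1, s2, s5}
s6 ∉ Sat(AF (~q -> (a & ~b))) = {s0, s1, s2, s5}, so the formula does not hold at s6.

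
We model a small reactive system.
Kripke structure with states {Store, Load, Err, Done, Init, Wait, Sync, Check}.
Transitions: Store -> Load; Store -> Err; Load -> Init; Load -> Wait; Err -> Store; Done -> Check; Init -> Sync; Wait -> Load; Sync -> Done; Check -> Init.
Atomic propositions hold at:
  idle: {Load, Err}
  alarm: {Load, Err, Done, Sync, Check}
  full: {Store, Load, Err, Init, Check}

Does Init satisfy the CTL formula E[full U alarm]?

Yes

E[full U alarm]: least fixpoint, start Z0 = Sat(alarm) = {Load, Err, Done, Sync, Check}, add states in Sat(full) with some successor in Z. Z1 = {Store, Load, Err, Done, Init, Sync, Check}; fixed.
Sat(E[full U alarm]) = {Store, Load, Err, Done, Init, Sync, Check}
Init ∈ Sat(E[full U alarm]) = {Store, Load, Err, Done, Init, Sync, Check}, so the formula holds at Init.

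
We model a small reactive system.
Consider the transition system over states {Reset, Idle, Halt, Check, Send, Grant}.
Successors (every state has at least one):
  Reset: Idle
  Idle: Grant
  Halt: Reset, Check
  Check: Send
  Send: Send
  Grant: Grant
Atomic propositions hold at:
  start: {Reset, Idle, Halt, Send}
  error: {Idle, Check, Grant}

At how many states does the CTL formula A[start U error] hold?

A[start U error]: least fixpoint, start Z0 = Sat(error) = {Idle, Check, Grant}, add states in Sat(start) with every successor in Z. Z1 = {Reset, Idle, Check, Grant}; Z2 = {Reset, Idle, Halt, Check, Grant}; fixed.
Sat(A[start U error]) = {Reset, Idle, Halt, Check, Grant}
|Sat(A[start U error])| = |{Reset, Idle, Halt, Check, Grant}| = 5.

5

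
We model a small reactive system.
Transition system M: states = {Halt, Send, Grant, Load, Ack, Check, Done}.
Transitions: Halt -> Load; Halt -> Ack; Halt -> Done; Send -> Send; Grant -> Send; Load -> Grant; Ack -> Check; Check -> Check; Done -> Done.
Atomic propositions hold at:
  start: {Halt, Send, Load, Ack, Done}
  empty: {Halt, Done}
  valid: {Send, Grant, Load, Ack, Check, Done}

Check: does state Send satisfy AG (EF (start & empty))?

No

Sat(start & empty) = {Halt, Done}
EF (start & empty): least fixpoint, start Z0 = {Halt, Done}, add states with some successor in Z. Already a fixed point.
Sat(EF (start & empty)) = {Halt, Done}
AG (EF (start & empty)): greatest fixpoint, start Z0 = {Halt, Done}, keep only states in Sat with every successor in Z. Z1 = {Done}; fixed.
Sat(AG (EF (start & empty))) = {Done}
Send ∉ Sat(AG (EF (start & empty))) = {Done}, so the formula does not hold at Send.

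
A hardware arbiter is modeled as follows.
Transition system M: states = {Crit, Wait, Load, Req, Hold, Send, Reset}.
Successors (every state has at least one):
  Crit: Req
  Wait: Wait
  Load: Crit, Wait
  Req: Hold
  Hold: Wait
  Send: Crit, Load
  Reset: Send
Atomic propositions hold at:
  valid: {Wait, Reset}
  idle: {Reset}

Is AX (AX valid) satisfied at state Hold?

Yes

Sat(AX valid) = {s : every successor in {Wait, Reset}} = {Wait, Hold}
Sat(AX (AX valid)) = {s : every successor in {Wait, Hold}} = {Wait, Req, Hold}
Hold ∈ Sat(AX (AX valid)) = {Wait, Req, Hold}, so the formula holds at Hold.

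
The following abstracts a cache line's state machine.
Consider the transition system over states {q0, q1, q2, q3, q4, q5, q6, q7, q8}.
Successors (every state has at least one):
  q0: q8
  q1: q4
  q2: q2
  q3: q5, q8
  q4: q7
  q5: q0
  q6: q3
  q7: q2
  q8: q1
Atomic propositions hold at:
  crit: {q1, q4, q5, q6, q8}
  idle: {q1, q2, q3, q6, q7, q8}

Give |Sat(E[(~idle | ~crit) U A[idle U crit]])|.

7

Sat(~idle) = {q0, q4, q5}
Sat(~crit) = {q0, q2, q3, q7}
Sat(~idle | ~crit) = {q0, q2, q3, q4, q5, q7}
A[idle U crit]: least fixpoint, start Z0 = Sat(crit) = {q1, q4, q5, q6, q8}, add states in Sat(idle) with every successor in Z. Z1 = {q1, q3, q4, q5, q6, q8}; fixed.
Sat(A[idle U crit]) = {q1, q3, q4, q5, q6, q8}
E[(~idle | ~crit) U A[idle U crit]]: least fixpoint, start Z0 = Sat(A[idle U crit]) = {q1, q3, q4, q5, q6, q8}, add states in Sat(~idle | ~crit) with some successor in Z. Z1 = {q0, q1, q3, q4, q5, q6, q8}; fixed.
Sat(E[(~idle | ~crit) U A[idle U crit]]) = {q0, q1, q3, q4, q5, q6, q8}
|Sat(E[(~idle | ~crit) U A[idle U crit]])| = |{q0, q1, q3, q4, q5, q6, q8}| = 7.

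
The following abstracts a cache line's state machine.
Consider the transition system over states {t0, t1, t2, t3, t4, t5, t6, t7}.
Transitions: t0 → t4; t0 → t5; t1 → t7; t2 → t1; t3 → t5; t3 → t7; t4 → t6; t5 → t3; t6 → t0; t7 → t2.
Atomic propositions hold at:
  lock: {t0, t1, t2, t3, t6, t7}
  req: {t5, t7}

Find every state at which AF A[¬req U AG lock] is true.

Sat(¬req) = {t0, t1, t2, t3, t4, t6}
AG lock: greatest fixpoint, start Z0 = {t0, t1, t2, t3, t6, t7}, keep only states in Sat with every successor in Z. Z1 = {t1, t2, t6, t7}; Z2 = {t1, t2, t7}; fixed.
Sat(AG lock) = {t1, t2, t7}
A[¬req U AG lock]: least fixpoint, start Z0 = Sat(AG lock) = {t1, t2, t7}, add states in Sat(¬req) with every successor in Z. Already a fixed point.
Sat(A[¬req U AG lock]) = {t1, t2, t7}
AF A[¬req U AG lock]: least fixpoint, start Z0 = {t1, t2, t7}, add states with every successor in Z. Already a fixed point.
Sat(AF A[¬req U AG lock]) = {t1, t2, t7}

{t1, t2, t7}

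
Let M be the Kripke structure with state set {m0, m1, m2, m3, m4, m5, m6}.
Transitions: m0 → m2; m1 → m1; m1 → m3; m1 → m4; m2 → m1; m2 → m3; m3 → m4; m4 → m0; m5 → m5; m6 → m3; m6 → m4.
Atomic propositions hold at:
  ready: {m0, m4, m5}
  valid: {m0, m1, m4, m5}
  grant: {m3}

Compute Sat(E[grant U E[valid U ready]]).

E[valid U ready]: least fixpoint, start Z0 = Sat(ready) = {m0, m4, m5}, add states in Sat(valid) with some successor in Z. Z1 = {m0, m1, m4, m5}; fixed.
Sat(E[valid U ready]) = {m0, m1, m4, m5}
E[grant U E[valid U ready]]: least fixpoint, start Z0 = Sat(E[valid U ready]) = {m0, m1, m4, m5}, add states in Sat(grant) with some successor in Z. Z1 = {m0, m1, m3, m4, m5}; fixed.
Sat(E[grant U E[valid U ready]]) = {m0, m1, m3, m4, m5}

{m0, m1, m3, m4, m5}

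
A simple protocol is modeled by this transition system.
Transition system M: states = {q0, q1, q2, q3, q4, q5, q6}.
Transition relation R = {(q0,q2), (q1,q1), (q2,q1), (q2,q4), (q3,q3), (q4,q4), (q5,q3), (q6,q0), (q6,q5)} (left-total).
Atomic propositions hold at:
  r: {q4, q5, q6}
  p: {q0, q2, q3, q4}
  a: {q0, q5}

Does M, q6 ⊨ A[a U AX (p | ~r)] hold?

No

Sat(~r) = {q0, q1, q2, q3}
Sat(p | ~r) = {q0, q1, q2, q3, q4}
Sat(AX (p | ~r)) = {s : every successor in {q0, q1, q2, q3, q4}} = {q0, q1, q2, q3, q4, q5}
A[a U AX (p | ~r)]: least fixpoint, start Z0 = Sat(AX (p | ~r)) = {q0, q1, q2, q3, q4, q5}, add states in Sat(a) with every successor in Z. Already a fixed point.
Sat(A[a U AX (p | ~r)]) = {q0, q1, q2, q3, q4, q5}
q6 ∉ Sat(A[a U AX (p | ~r)]) = {q0, q1, q2, q3, q4, q5}, so the formula does not hold at q6.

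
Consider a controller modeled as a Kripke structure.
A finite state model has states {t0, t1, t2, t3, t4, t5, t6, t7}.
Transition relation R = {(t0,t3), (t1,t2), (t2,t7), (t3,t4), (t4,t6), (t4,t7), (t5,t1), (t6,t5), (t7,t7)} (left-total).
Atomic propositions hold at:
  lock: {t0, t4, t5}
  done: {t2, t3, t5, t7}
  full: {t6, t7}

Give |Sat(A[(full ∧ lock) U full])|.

Sat(full ∧ lock) = ∅
A[(full ∧ lock) U full]: least fixpoint, start Z0 = Sat(full) = {t6, t7}, add states in Sat(full ∧ lock) with every successor in Z. Already a fixed point.
Sat(A[(full ∧ lock) U full]) = {t6, t7}
|Sat(A[(full ∧ lock) U full])| = |{t6, t7}| = 2.

2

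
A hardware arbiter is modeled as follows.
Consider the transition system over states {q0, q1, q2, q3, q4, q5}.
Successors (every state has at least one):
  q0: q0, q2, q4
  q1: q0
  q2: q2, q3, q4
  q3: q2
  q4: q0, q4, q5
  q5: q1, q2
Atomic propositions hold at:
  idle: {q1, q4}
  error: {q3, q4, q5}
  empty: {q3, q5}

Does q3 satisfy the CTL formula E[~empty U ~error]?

Sat(~empty) = {q0, q1, q2, q4}
Sat(~error) = {q0, q1, q2}
E[~empty U ~error]: least fixpoint, start Z0 = Sat(~error) = {q0, q1, q2}, add states in Sat(~empty) with some successor in Z. Z1 = {q0, q1, q2, q4}; fixed.
Sat(E[~empty U ~error]) = {q0, q1, q2, q4}
q3 ∉ Sat(E[~empty U ~error]) = {q0, q1, q2, q4}, so the formula does not hold at q3.

No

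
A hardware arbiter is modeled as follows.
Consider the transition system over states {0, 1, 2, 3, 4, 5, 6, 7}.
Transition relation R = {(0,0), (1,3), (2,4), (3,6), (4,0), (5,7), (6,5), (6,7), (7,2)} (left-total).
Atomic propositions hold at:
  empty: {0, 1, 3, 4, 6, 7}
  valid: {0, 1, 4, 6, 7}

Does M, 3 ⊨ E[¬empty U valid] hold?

No

Sat(¬empty) = {2, 5}
E[¬empty U valid]: least fixpoint, start Z0 = Sat(valid) = {0, 1, 4, 6, 7}, add states in Sat(¬empty) with some successor in Z. Z1 = {0, 1, 2, 4, 5, 6, 7}; fixed.
Sat(E[¬empty U valid]) = {0, 1, 2, 4, 5, 6, 7}
3 ∉ Sat(E[¬empty U valid]) = {0, 1, 2, 4, 5, 6, 7}, so the formula does not hold at 3.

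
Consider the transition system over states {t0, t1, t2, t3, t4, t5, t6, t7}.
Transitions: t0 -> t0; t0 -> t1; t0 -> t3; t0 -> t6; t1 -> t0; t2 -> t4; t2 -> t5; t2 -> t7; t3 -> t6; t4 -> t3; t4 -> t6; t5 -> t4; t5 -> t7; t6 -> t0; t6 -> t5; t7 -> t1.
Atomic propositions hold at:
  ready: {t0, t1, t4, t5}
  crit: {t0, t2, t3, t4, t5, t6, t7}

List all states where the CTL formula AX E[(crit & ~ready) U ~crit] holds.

Sat(~ready) = {t2, t3, t6, t7}
Sat(crit & ~ready) = {t2, t3, t6, t7}
Sat(~crit) = {t1}
E[(crit & ~ready) U ~crit]: least fixpoint, start Z0 = Sat(~crit) = {t1}, add states in Sat(crit & ~ready) with some successor in Z. Z1 = {t1, t7}; Z2 = {t1, t2, t7}; fixed.
Sat(E[(crit & ~ready) U ~crit]) = {t1, t2, t7}
Sat(AX E[(crit & ~ready) U ~crit]) = {s : every successor in {t1, t2, t7}} = {t7}

{t7}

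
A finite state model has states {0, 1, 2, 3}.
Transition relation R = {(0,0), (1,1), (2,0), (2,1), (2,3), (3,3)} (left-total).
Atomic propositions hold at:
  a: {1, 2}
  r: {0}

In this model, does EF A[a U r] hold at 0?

A[a U r]: least fixpoint, start Z0 = Sat(r) = {0}, add states in Sat(a) with every successor in Z. Already a fixed point.
Sat(A[a U r]) = {0}
EF A[a U r]: least fixpoint, start Z0 = {0}, add states with some successor in Z. Z1 = {0, 2}; fixed.
Sat(EF A[a U r]) = {0, 2}
0 ∈ Sat(EF A[a U r]) = {0, 2}, so the formula holds at 0.

Yes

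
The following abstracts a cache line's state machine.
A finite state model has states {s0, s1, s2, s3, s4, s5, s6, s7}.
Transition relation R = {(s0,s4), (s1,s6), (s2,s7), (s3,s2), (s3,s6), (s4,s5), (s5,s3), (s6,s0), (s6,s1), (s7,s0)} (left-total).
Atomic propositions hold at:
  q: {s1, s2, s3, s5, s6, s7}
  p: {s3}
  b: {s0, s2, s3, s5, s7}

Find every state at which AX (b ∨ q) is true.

Sat(b ∨ q) = {s0, s1, s2, s3, s5, s6, s7}
Sat(AX (b ∨ q)) = {s : every successor in {s0, s1, s2, s3, s5, s6, s7}} = {s1, s2, s3, s4, s5, s6, s7}

{s1, s2, s3, s4, s5, s6, s7}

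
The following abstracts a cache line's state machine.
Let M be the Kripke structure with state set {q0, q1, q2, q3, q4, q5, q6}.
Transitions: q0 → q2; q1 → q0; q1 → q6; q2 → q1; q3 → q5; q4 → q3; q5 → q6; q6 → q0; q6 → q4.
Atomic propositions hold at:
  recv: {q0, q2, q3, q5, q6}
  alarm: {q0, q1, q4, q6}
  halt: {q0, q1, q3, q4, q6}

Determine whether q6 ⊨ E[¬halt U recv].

Sat(¬halt) = {q2, q5}
E[¬halt U recv]: least fixpoint, start Z0 = Sat(recv) = {q0, q2, q3, q5, q6}, add states in Sat(¬halt) with some successor in Z. Already a fixed point.
Sat(E[¬halt U recv]) = {q0, q2, q3, q5, q6}
q6 ∈ Sat(E[¬halt U recv]) = {q0, q2, q3, q5, q6}, so the formula holds at q6.

Yes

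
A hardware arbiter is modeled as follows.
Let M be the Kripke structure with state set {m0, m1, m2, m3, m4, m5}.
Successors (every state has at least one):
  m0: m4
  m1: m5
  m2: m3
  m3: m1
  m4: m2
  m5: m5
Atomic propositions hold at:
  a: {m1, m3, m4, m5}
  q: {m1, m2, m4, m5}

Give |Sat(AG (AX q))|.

Sat(AX q) = {s : every successor in {m1, m2, m4, m5}} = {m0, m1, m3, m4, m5}
AG (AX q): greatest fixpoint, start Z0 = {m0, m1, m3, m4, m5}, keep only states in Sat with every successor in Z. Z1 = {m0, m1, m3, m5}; Z2 = {m1, m3, m5}; fixed.
Sat(AG (AX q)) = {m1, m3, m5}
|Sat(AG (AX q))| = |{m1, m3, m5}| = 3.

3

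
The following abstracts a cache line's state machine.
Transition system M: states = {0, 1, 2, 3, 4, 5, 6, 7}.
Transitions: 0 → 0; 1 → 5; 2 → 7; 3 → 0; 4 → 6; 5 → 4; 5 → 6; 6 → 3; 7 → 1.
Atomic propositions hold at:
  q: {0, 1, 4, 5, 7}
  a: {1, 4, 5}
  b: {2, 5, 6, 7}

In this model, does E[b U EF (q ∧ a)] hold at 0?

No

Sat(q ∧ a) = {1, 4, 5}
EF (q ∧ a): least fixpoint, start Z0 = {1, 4, 5}, add states with some successor in Z. Z1 = {1, 4, 5, 7}; Z2 = {1, 2, 4, 5, 7}; fixed.
Sat(EF (q ∧ a)) = {1, 2, 4, 5, 7}
E[b U EF (q ∧ a)]: least fixpoint, start Z0 = Sat(EF (q ∧ a)) = {1, 2, 4, 5, 7}, add states in Sat(b) with some successor in Z. Already a fixed point.
Sat(E[b U EF (q ∧ a)]) = {1, 2, 4, 5, 7}
0 ∉ Sat(E[b U EF (q ∧ a)]) = {1, 2, 4, 5, 7}, so the formula does not hold at 0.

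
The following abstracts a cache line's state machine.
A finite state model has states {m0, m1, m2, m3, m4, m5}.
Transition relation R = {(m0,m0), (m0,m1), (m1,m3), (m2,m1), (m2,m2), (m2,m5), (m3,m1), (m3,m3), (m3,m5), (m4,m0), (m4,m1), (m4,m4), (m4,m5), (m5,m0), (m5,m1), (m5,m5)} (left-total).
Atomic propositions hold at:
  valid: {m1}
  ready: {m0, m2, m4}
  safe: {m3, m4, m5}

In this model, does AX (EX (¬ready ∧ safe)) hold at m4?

Sat(¬ready) = {m1, m3, m5}
Sat(¬ready ∧ safe) = {m3, m5}
Sat(EX (¬ready ∧ safe)) = {s : some successor in {m3, m5}} = {m1, m2, m3, m4, m5}
Sat(AX (EX (¬ready ∧ safe))) = {s : every successor in {m1, m2, m3, m4, m5}} = {m1, m2, m3}
m4 ∉ Sat(AX (EX (¬ready ∧ safe))) = {m1, m2, m3}, so the formula does not hold at m4.

No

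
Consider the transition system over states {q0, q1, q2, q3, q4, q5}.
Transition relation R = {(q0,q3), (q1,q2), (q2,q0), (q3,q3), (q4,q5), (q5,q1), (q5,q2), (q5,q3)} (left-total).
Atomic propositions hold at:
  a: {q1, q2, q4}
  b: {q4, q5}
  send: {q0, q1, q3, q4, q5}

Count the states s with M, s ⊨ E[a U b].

E[a U b]: least fixpoint, start Z0 = Sat(b) = {q4, q5}, add states in Sat(a) with some successor in Z. Already a fixed point.
Sat(E[a U b]) = {q4, q5}
|Sat(E[a U b])| = |{q4, q5}| = 2.

2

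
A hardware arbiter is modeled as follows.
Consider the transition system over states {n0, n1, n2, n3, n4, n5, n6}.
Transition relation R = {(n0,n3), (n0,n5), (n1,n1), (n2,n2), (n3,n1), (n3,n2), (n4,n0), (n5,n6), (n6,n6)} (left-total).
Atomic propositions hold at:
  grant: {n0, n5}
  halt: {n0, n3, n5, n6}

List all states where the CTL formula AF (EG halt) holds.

{n0, n4, n5, n6}

EG halt: greatest fixpoint, start Z0 = {n0, n3, n5, n6}, keep only states in Sat with some successor in Z. Z1 = {n0, n5, n6}; fixed.
Sat(EG halt) = {n0, n5, n6}
AF (EG halt): least fixpoint, start Z0 = {n0, n5, n6}, add states with every successor in Z. Z1 = {n0, n4, n5, n6}; fixed.
Sat(AF (EG halt)) = {n0, n4, n5, n6}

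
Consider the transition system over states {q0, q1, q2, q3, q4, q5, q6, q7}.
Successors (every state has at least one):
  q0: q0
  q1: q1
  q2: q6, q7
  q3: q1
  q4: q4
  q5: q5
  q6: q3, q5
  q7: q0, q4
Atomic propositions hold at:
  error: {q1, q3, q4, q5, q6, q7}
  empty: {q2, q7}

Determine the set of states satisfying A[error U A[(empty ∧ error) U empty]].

{q2, q7}

Sat(empty ∧ error) = {q7}
A[(empty ∧ error) U empty]: least fixpoint, start Z0 = Sat(empty) = {q2, q7}, add states in Sat(empty ∧ error) with every successor in Z. Already a fixed point.
Sat(A[(empty ∧ error) U empty]) = {q2, q7}
A[error U A[(empty ∧ error) U empty]]: least fixpoint, start Z0 = Sat(A[(empty ∧ error) U empty]) = {q2, q7}, add states in Sat(error) with every successor in Z. Already a fixed point.
Sat(A[error U A[(empty ∧ error) U empty]]) = {q2, q7}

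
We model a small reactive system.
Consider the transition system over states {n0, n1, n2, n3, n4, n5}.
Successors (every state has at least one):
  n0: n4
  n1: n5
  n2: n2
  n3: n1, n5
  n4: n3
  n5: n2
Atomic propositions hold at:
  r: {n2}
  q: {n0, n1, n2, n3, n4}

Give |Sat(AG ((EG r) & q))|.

EG r: greatest fixpoint, start Z0 = {n2}, keep only states in Sat with some successor in Z. Already a fixed point.
Sat(EG r) = {n2}
Sat((EG r) & q) = {n2}
AG ((EG r) & q): greatest fixpoint, start Z0 = {n2}, keep only states in Sat with every successor in Z. Already a fixed point.
Sat(AG ((EG r) & q)) = {n2}
|Sat(AG ((EG r) & q))| = |{n2}| = 1.

1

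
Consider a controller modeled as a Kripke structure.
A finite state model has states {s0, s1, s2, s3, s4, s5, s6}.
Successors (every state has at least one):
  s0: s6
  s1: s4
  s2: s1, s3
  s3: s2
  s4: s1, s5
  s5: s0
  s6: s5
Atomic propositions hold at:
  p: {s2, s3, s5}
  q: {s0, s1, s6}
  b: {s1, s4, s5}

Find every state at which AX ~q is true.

{s1, s3, s6}

Sat(~q) = {s2, s3, s4, s5}
Sat(AX ~q) = {s : every successor in {s2, s3, s4, s5}} = {s1, s3, s6}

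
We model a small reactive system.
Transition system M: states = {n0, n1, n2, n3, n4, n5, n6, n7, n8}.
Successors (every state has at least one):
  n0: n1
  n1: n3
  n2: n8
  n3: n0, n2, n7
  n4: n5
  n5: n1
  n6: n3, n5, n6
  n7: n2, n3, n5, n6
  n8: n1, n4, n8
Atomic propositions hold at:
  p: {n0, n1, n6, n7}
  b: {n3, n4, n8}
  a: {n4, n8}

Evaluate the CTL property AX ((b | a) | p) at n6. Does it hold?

No

Sat(b | a) = {n3, n4, n8}
Sat((b | a) | p) = {n0, n1, n3, n4, n6, n7, n8}
Sat(AX ((b | a) | p)) = {s : every successor in {n0, n1, n3, n4, n6, n7, n8}} = {n0, n1, n2, n5, n8}
n6 ∉ Sat(AX ((b | a) | p)) = {n0, n1, n2, n5, n8}, so the formula does not hold at n6.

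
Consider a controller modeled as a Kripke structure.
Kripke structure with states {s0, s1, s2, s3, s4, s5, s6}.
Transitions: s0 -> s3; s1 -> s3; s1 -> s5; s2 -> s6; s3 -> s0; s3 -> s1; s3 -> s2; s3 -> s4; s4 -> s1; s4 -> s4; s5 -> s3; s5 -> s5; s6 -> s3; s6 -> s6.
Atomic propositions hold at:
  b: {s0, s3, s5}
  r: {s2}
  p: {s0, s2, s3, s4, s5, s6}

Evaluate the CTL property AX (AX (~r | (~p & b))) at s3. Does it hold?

Yes

Sat(~r) = {s0, s1, s3, s4, s5, s6}
Sat(~p) = {s1}
Sat(~p & b) = ∅
Sat(~r | (~p & b)) = {s0, s1, s3, s4, s5, s6}
Sat(AX (~r | (~p & b))) = {s : every successor in {s0, s1, s3, s4, s5, s6}} = {s0, s1, s2, s4, s5, s6}
Sat(AX (AX (~r | (~p & b)))) = {s : every successor in {s0, s1, s2, s4, s5, s6}} = {s2, s3, s4}
s3 ∈ Sat(AX (AX (~r | (~p & b)))) = {s2, s3, s4}, so the formula holds at s3.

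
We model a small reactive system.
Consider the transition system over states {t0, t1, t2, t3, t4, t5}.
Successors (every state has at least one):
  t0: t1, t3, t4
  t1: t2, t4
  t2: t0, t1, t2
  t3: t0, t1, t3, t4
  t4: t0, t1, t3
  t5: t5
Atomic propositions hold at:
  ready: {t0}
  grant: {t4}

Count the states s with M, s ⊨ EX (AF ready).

3

AF ready: least fixpoint, start Z0 = {t0}, add states with every successor in Z. Already a fixed point.
Sat(AF ready) = {t0}
Sat(EX (AF ready)) = {s : some successor in {t0}} = {t2, t3, t4}
|Sat(EX (AF ready))| = |{t2, t3, t4}| = 3.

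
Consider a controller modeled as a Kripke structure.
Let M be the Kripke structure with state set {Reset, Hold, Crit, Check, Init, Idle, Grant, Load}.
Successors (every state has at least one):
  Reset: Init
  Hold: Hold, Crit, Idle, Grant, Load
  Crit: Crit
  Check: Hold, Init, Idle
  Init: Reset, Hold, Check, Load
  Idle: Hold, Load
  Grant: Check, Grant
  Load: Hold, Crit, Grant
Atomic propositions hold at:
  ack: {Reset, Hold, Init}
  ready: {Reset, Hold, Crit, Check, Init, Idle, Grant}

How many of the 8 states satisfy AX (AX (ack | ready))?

Sat(ack | ready) = {Reset, Hold, Crit, Check, Init, Idle, Grant}
Sat(AX (ack | ready)) = {s : every successor in {Reset, Hold, Crit, Check, Init, Idle, Grant}} = {Reset, Crit, Check, Grant, Load}
Sat(AX (AX (ack | ready))) = {s : every successor in {Reset, Crit, Check, Grant, Load}} = {Crit, Grant}
|Sat(AX (AX (ack | ready)))| = |{Crit, Grant}| = 2.

2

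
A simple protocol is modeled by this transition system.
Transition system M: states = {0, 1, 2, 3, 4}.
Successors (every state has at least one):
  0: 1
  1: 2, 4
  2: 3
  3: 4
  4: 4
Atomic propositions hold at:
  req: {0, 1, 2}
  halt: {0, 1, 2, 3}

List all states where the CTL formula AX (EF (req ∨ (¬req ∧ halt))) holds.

{0, 2}

Sat(¬req) = {3, 4}
Sat(¬req ∧ halt) = {3}
Sat(req ∨ (¬req ∧ halt)) = {0, 1, 2, 3}
EF (req ∨ (¬req ∧ halt)): least fixpoint, start Z0 = {0, 1, 2, 3}, add states with some successor in Z. Already a fixed point.
Sat(EF (req ∨ (¬req ∧ halt))) = {0, 1, 2, 3}
Sat(AX (EF (req ∨ (¬req ∧ halt)))) = {s : every successor in {0, 1, 2, 3}} = {0, 2}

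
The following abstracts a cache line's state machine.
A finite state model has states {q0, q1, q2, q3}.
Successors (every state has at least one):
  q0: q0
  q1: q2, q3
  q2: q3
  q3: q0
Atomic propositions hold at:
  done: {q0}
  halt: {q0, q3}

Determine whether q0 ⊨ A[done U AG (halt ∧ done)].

Sat(halt ∧ done) = {q0}
AG (halt ∧ done): greatest fixpoint, start Z0 = {q0}, keep only states in Sat with every successor in Z. Already a fixed point.
Sat(AG (halt ∧ done)) = {q0}
A[done U AG (halt ∧ done)]: least fixpoint, start Z0 = Sat(AG (halt ∧ done)) = {q0}, add states in Sat(done) with every successor in Z. Already a fixed point.
Sat(A[done U AG (halt ∧ done)]) = {q0}
q0 ∈ Sat(A[done U AG (halt ∧ done)]) = {q0}, so the formula holds at q0.

Yes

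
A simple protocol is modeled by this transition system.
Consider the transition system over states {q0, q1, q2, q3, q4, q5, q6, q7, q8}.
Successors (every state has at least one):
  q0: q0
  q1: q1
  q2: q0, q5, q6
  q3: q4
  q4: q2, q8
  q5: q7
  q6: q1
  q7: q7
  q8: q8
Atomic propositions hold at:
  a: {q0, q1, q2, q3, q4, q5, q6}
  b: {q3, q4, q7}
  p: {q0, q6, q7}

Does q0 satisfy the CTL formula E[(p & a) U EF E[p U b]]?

No

Sat(p & a) = {q0, q6}
E[p U b]: least fixpoint, start Z0 = Sat(b) = {q3, q4, q7}, add states in Sat(p) with some successor in Z. Already a fixed point.
Sat(E[p U b]) = {q3, q4, q7}
EF E[p U b]: least fixpoint, start Z0 = {q3, q4, q7}, add states with some successor in Z. Z1 = {q3, q4, q5, q7}; Z2 = {q2, q3, q4, q5, q7}; fixed.
Sat(EF E[p U b]) = {q2, q3, q4, q5, q7}
E[(p & a) U EF E[p U b]]: least fixpoint, start Z0 = Sat(EF E[p U b]) = {q2, q3, q4, q5, q7}, add states in Sat(p & a) with some successor in Z. Already a fixed point.
Sat(E[(p & a) U EF E[p U b]]) = {q2, q3, q4, q5, q7}
q0 ∉ Sat(E[(p & a) U EF E[p U b]]) = {q2, q3, q4, q5, q7}, so the formula does not hold at q0.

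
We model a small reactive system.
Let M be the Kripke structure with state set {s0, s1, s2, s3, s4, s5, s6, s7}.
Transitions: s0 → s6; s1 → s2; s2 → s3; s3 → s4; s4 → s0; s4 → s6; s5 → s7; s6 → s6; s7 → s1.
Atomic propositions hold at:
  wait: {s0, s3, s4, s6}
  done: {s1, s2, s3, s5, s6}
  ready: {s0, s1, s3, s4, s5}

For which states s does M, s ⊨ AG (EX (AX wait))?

{s0, s1, s2, s3, s4, s6}

Sat(AX wait) = {s : every successor in {s0, s3, s4, s6}} = {s0, s2, s3, s4, s6}
Sat(EX (AX wait)) = {s : some successor in {s0, s2, s3, s4, s6}} = {s0, s1, s2, s3, s4, s6}
AG (EX (AX wait)): greatest fixpoint, start Z0 = {s0, s1, s2, s3, s4, s6}, keep only states in Sat with every successor in Z. Already a fixed point.
Sat(AG (EX (AX wait))) = {s0, s1, s2, s3, s4, s6}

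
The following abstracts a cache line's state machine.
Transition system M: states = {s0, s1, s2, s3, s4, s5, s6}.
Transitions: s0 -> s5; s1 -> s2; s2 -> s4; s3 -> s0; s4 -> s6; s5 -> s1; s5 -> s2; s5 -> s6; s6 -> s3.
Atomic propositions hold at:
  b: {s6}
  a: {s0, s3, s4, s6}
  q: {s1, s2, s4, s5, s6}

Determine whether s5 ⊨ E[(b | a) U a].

Sat(b | a) = {s0, s3, s4, s6}
E[(b | a) U a]: least fixpoint, start Z0 = Sat(a) = {s0, s3, s4, s6}, add states in Sat(b | a) with some successor in Z. Already a fixed point.
Sat(E[(b | a) U a]) = {s0, s3, s4, s6}
s5 ∉ Sat(E[(b | a) U a]) = {s0, s3, s4, s6}, so the formula does not hold at s5.

No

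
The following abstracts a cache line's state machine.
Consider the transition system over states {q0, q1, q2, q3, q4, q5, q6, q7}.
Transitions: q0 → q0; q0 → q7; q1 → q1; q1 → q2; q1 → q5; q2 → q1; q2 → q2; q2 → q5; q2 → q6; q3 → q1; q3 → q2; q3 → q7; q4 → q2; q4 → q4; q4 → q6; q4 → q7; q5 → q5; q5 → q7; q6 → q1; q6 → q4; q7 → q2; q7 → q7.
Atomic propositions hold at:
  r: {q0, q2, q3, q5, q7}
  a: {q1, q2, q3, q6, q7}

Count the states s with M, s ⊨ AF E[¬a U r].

6

Sat(¬a) = {q0, q4, q5}
E[¬a U r]: least fixpoint, start Z0 = Sat(r) = {q0, q2, q3, q5, q7}, add states in Sat(¬a) with some successor in Z. Z1 = {q0, q2, q3, q4, q5, q7}; fixed.
Sat(E[¬a U r]) = {q0, q2, q3, q4, q5, q7}
AF E[¬a U r]: least fixpoint, start Z0 = {q0, q2, q3, q4, q5, q7}, add states with every successor in Z. Already a fixed point.
Sat(AF E[¬a U r]) = {q0, q2, q3, q4, q5, q7}
|Sat(AF E[¬a U r])| = |{q0, q2, q3, q4, q5, q7}| = 6.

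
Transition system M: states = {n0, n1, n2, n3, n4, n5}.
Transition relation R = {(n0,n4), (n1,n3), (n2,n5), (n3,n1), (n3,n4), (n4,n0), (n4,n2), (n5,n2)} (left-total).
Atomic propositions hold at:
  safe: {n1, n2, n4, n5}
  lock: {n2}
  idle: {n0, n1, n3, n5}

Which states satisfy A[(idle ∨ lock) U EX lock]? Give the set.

{n0, n2, n4, n5}

Sat(idle ∨ lock) = {n0, n1, n2, n3, n5}
Sat(EX lock) = {s : some successor in {n2}} = {n4, n5}
A[(idle ∨ lock) U EX lock]: least fixpoint, start Z0 = Sat(EX lock) = {n4, n5}, add states in Sat(idle ∨ lock) with every successor in Z. Z1 = {n0, n2, n4, n5}; fixed.
Sat(A[(idle ∨ lock) U EX lock]) = {n0, n2, n4, n5}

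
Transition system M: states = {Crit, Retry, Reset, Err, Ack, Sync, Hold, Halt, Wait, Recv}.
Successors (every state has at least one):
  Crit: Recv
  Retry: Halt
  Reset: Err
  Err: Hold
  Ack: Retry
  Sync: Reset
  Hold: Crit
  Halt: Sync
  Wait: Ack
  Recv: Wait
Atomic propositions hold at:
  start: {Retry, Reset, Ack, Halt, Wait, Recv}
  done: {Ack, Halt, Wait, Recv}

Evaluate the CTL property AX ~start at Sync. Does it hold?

Sat(~start) = {Crit, Err, Sync, Hold}
Sat(AX ~start) = {s : every successor in {Crit, Err, Sync, Hold}} = {Reset, Err, Hold, Halt}
Sync ∉ Sat(AX ~start) = {Reset, Err, Hold, Halt}, so the formula does not hold at Sync.

No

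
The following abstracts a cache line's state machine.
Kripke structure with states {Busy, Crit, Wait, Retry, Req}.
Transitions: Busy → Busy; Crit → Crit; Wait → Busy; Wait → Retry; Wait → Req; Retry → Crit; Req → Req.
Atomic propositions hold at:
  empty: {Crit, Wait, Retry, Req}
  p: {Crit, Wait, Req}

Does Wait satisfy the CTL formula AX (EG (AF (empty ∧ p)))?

Sat(empty ∧ p) = {Crit, Wait, Req}
AF (empty ∧ p): least fixpoint, start Z0 = {Crit, Wait, Req}, add states with every successor in Z. Z1 = {Crit, Wait, Retry, Req}; fixed.
Sat(AF (empty ∧ p)) = {Crit, Wait, Retry, Req}
EG (AF (empty ∧ p)): greatest fixpoint, start Z0 = {Crit, Wait, Retry, Req}, keep only states in Sat with some successor in Z. Already a fixed point.
Sat(EG (AF (empty ∧ p))) = {Crit, Wait, Retry, Req}
Sat(AX (EG (AF (empty ∧ p)))) = {s : every successor in {Crit, Wait, Retry, Req}} = {Crit, Retry, Req}
Wait ∉ Sat(AX (EG (AF (empty ∧ p)))) = {Crit, Retry, Req}, so the formula does not hold at Wait.

No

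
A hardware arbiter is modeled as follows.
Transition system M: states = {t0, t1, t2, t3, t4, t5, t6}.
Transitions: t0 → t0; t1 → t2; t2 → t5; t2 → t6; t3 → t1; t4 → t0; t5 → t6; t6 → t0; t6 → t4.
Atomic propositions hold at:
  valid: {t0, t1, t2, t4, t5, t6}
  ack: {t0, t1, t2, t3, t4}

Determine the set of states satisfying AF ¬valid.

Sat(¬valid) = {t3}
AF ¬valid: least fixpoint, start Z0 = {t3}, add states with every successor in Z. Already a fixed point.
Sat(AF ¬valid) = {t3}

{t3}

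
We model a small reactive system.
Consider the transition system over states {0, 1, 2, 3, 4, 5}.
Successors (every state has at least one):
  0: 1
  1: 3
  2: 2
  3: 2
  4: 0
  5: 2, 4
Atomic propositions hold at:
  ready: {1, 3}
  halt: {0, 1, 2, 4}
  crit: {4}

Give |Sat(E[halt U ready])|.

E[halt U ready]: least fixpoint, start Z0 = Sat(ready) = {1, 3}, add states in Sat(halt) with some successor in Z. Z1 = {0, 1, 3}; Z2 = {0, 1, 3, 4}; fixed.
Sat(E[halt U ready]) = {0, 1, 3, 4}
|Sat(E[halt U ready])| = |{0, 1, 3, 4}| = 4.

4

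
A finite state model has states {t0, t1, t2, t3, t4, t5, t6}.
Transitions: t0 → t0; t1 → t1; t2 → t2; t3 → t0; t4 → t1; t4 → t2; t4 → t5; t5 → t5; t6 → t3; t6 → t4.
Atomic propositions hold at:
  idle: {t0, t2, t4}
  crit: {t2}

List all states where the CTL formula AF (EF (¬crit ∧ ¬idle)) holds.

{t1, t3, t4, t5, t6}

Sat(¬crit) = {t0, t1, t3, t4, t5, t6}
Sat(¬idle) = {t1, t3, t5, t6}
Sat(¬crit ∧ ¬idle) = {t1, t3, t5, t6}
EF (¬crit ∧ ¬idle): least fixpoint, start Z0 = {t1, t3, t5, t6}, add states with some successor in Z. Z1 = {t1, t3, t4, t5, t6}; fixed.
Sat(EF (¬crit ∧ ¬idle)) = {t1, t3, t4, t5, t6}
AF (EF (¬crit ∧ ¬idle)): least fixpoint, start Z0 = {t1, t3, t4, t5, t6}, add states with every successor in Z. Already a fixed point.
Sat(AF (EF (¬crit ∧ ¬idle))) = {t1, t3, t4, t5, t6}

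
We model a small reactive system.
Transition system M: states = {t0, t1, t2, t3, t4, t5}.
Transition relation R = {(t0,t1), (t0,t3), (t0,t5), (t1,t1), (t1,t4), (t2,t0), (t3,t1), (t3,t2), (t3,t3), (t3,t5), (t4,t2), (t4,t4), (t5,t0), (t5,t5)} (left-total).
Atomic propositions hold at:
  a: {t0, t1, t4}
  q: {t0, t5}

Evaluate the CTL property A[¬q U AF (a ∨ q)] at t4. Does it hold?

Yes

Sat(¬q) = {t1, t2, t3, t4}
Sat(a ∨ q) = {t0, t1, t4, t5}
AF (a ∨ q): least fixpoint, start Z0 = {t0, t1, t4, t5}, add states with every successor in Z. Z1 = {t0, t1, t2, t4, t5}; fixed.
Sat(AF (a ∨ q)) = {t0, t1, t2, t4, t5}
A[¬q U AF (a ∨ q)]: least fixpoint, start Z0 = Sat(AF (a ∨ q)) = {t0, t1, t2, t4, t5}, add states in Sat(¬q) with every successor in Z. Already a fixed point.
Sat(A[¬q U AF (a ∨ q)]) = {t0, t1, t2, t4, t5}
t4 ∈ Sat(A[¬q U AF (a ∨ q)]) = {t0, t1, t2, t4, t5}, so the formula holds at t4.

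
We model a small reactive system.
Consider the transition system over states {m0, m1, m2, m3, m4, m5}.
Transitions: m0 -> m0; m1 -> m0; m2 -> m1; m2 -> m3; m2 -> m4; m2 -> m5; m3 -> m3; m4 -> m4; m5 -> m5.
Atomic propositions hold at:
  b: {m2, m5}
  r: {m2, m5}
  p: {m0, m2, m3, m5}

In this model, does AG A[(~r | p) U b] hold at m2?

No

Sat(~r) = {m0, m1, m3, m4}
Sat(~r | p) = {m0, m1, m2, m3, m4, m5}
A[(~r | p) U b]: least fixpoint, start Z0 = Sat(b) = {m2, m5}, add states in Sat(~r | p) with every successor in Z. Already a fixed point.
Sat(A[(~r | p) U b]) = {m2, m5}
AG A[(~r | p) U b]: greatest fixpoint, start Z0 = {m2, m5}, keep only states in Sat with every successor in Z. Z1 = {m5}; fixed.
Sat(AG A[(~r | p) U b]) = {m5}
m2 ∉ Sat(AG A[(~r | p) U b]) = {m5}, so the formula does not hold at m2.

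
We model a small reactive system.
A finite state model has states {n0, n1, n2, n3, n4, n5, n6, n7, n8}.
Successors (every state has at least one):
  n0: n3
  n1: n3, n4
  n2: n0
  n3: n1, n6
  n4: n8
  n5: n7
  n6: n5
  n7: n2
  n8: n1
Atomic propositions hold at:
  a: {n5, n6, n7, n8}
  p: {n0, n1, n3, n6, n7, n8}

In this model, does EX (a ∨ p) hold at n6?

Sat(a ∨ p) = {n0, n1, n3, n5, n6, n7, n8}
Sat(EX (a ∨ p)) = {s : some successor in {n0, n1, n3, n5, n6, n7, n8}} = {n0, n1, n2, n3, n4, n5, n6, n8}
n6 ∈ Sat(EX (a ∨ p)) = {n0, n1, n2, n3, n4, n5, n6, n8}, so the formula holds at n6.

Yes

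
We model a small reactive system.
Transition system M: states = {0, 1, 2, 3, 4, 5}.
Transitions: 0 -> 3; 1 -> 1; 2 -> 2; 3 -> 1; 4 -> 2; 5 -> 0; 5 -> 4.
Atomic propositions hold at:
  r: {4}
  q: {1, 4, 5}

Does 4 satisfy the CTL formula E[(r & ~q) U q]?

Yes

Sat(~q) = {0, 2, 3}
Sat(r & ~q) = ∅
E[(r & ~q) U q]: least fixpoint, start Z0 = Sat(q) = {1, 4, 5}, add states in Sat(r & ~q) with some successor in Z. Already a fixed point.
Sat(E[(r & ~q) U q]) = {1, 4, 5}
4 ∈ Sat(E[(r & ~q) U q]) = {1, 4, 5}, so the formula holds at 4.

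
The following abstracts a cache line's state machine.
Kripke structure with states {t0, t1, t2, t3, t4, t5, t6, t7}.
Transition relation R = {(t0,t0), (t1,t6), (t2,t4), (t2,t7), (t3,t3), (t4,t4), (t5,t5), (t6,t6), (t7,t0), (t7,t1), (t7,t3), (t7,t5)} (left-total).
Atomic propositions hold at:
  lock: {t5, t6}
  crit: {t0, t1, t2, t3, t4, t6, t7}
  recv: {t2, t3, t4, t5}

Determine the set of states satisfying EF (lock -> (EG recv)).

EG recv: greatest fixpoint, start Z0 = {t2, t3, t4, t5}, keep only states in Sat with some successor in Z. Already a fixed point.
Sat(EG recv) = {t2, t3, t4, t5}
Sat(lock -> (EG recv)) = {t0, t1, t2, t3, t4, t5, t7}
EF (lock -> (EG recv)): least fixpoint, start Z0 = {t0, t1, t2, t3, t4, t5, t7}, add states with some successor in Z. Already a fixed point.
Sat(EF (lock -> (EG recv))) = {t0, t1, t2, t3, t4, t5, t7}

{t0, t1, t2, t3, t4, t5, t7}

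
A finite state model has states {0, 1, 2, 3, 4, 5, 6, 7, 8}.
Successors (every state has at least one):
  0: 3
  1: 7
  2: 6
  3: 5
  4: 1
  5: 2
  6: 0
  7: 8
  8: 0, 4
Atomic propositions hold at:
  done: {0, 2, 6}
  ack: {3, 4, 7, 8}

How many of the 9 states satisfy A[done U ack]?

7

A[done U ack]: least fixpoint, start Z0 = Sat(ack) = {3, 4, 7, 8}, add states in Sat(done) with every successor in Z. Z1 = {0, 3, 4, 7, 8}; Z2 = {0, 3, 4, 6, 7, 8}; Z3 = {0, 2, 3, 4, 6, 7, 8}; fixed.
Sat(A[done U ack]) = {0, 2, 3, 4, 6, 7, 8}
|Sat(A[done U ack])| = |{0, 2, 3, 4, 6, 7, 8}| = 7.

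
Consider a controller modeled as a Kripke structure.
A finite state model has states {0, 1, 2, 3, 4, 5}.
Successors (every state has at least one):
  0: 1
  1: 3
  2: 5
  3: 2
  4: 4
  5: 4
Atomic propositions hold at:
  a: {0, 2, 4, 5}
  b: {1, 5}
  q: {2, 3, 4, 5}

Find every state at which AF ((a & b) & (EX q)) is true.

{0, 1, 2, 3, 5}

Sat(a & b) = {5}
Sat(EX q) = {s : some successor in {2, 3, 4, 5}} = {1, 2, 3, 4, 5}
Sat((a & b) & (EX q)) = {5}
AF ((a & b) & (EX q)): least fixpoint, start Z0 = {5}, add states with every successor in Z. Z1 = {2, 5}; Z2 = {2, 3, 5}; Z3 = {1, 2, 3, 5}; Z4 = {0, 1, 2, 3, 5}; fixed.
Sat(AF ((a & b) & (EX q))) = {0, 1, 2, 3, 5}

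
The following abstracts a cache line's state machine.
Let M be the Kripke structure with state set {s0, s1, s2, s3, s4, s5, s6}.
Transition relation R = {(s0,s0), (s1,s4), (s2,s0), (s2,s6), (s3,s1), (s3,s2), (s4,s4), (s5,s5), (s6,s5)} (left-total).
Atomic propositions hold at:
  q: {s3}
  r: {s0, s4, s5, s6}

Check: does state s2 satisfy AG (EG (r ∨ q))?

Sat(r ∨ q) = {s0, s3, s4, s5, s6}
EG (r ∨ q): greatest fixpoint, start Z0 = {s0, s3, s4, s5, s6}, keep only states in Sat with some successor in Z. Z1 = {s0, s4, s5, s6}; fixed.
Sat(EG (r ∨ q)) = {s0, s4, s5, s6}
AG (EG (r ∨ q)): greatest fixpoint, start Z0 = {s0, s4, s5, s6}, keep only states in Sat with every successor in Z. Already a fixed point.
Sat(AG (EG (r ∨ q))) = {s0, s4, s5, s6}
s2 ∉ Sat(AG (EG (r ∨ q))) = {s0, s4, s5, s6}, so the formula does not hold at s2.

No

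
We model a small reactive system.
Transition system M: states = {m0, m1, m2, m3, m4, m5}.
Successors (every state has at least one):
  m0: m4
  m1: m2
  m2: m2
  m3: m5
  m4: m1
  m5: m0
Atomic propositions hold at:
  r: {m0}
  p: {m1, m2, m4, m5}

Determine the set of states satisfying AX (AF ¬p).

{m3, m5}

Sat(¬p) = {m0, m3}
AF ¬p: least fixpoint, start Z0 = {m0, m3}, add states with every successor in Z. Z1 = {m0, m3, m5}; fixed.
Sat(AF ¬p) = {m0, m3, m5}
Sat(AX (AF ¬p)) = {s : every successor in {m0, m3, m5}} = {m3, m5}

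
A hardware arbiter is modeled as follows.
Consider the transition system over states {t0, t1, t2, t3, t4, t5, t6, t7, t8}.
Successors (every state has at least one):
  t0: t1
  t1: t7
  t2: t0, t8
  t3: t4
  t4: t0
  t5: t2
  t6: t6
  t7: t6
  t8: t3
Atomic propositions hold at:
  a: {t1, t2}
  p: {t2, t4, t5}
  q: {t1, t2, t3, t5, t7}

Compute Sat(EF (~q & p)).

{t2, t3, t4, t5, t8}

Sat(~q) = {t0, t4, t6, t8}
Sat(~q & p) = {t4}
EF (~q & p): least fixpoint, start Z0 = {t4}, add states with some successor in Z. Z1 = {t3, t4}; Z2 = {t3, t4, t8}; Z3 = {t2, t3, t4, t8}; Z4 = {t2, t3, t4, t5, t8}; fixed.
Sat(EF (~q & p)) = {t2, t3, t4, t5, t8}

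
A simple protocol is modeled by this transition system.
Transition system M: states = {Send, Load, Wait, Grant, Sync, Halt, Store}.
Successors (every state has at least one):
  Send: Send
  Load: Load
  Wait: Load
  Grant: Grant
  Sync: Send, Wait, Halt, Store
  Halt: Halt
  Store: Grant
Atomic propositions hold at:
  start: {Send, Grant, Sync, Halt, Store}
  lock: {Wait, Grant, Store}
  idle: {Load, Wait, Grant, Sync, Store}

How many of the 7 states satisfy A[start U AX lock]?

2

Sat(AX lock) = {s : every successor in {Wait, Grant, Store}} = {Grant, Store}
A[start U AX lock]: least fixpoint, start Z0 = Sat(AX lock) = {Grant, Store}, add states in Sat(start) with every successor in Z. Already a fixed point.
Sat(A[start U AX lock]) = {Grant, Store}
|Sat(A[start U AX lock])| = |{Grant, Store}| = 2.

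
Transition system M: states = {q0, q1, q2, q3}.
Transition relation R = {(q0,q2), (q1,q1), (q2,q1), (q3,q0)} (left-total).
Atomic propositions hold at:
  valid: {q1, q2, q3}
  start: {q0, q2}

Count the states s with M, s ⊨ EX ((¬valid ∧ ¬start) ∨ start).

Sat(¬valid) = {q0}
Sat(¬start) = {q1, q3}
Sat(¬valid ∧ ¬start) = ∅
Sat((¬valid ∧ ¬start) ∨ start) = {q0, q2}
Sat(EX ((¬valid ∧ ¬start) ∨ start)) = {s : some successor in {q0, q2}} = {q0, q3}
|Sat(EX ((¬valid ∧ ¬start) ∨ start))| = |{q0, q3}| = 2.

2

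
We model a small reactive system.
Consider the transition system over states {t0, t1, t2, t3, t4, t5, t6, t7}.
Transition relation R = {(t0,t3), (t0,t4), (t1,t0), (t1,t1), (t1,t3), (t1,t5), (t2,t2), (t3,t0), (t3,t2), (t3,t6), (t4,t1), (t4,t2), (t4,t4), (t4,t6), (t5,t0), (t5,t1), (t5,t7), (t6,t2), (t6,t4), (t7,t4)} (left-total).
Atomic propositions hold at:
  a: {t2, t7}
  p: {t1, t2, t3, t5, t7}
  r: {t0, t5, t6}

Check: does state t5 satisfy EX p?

Yes

Sat(EX p) = {s : some successor in {t1, t2, t3, t5, t7}} = {t0, t1, t2, t3, t4, t5, t6}
t5 ∈ Sat(EX p) = {t0, t1, t2, t3, t4, t5, t6}, so the formula holds at t5.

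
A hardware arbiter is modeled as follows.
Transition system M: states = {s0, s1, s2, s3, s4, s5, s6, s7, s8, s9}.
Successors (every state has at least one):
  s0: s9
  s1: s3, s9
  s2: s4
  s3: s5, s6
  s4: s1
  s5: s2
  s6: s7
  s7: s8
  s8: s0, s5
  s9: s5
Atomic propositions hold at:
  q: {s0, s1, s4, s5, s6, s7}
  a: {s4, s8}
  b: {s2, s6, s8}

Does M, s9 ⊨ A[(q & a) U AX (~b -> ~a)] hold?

Sat(q & a) = {s4}
Sat(~b) = {s0, s1, s3, s4, s5, s7, s9}
Sat(~a) = {s0, s1, s2, s3, s5, s6, s7, s9}
Sat(~b -> ~a) = {s0, s1, s2, s3, s5, s6, s7, s8, s9}
Sat(AX (~b -> ~a)) = {s : every successor in {s0, s1, s2, s3, s5, s6, s7, s8, s9}} = {s0, s1, s3, s4, s5, s6, s7, s8, s9}
A[(q & a) U AX (~b -> ~a)]: least fixpoint, start Z0 = Sat(AX (~b -> ~a)) = {s0, s1, s3, s4, s5, s6, s7, s8, s9}, add states in Sat(q & a) with every successor in Z. Already a fixed point.
Sat(A[(q & a) U AX (~b -> ~a)]) = {s0, s1, s3, s4, s5, s6, s7, s8, s9}
s9 ∈ Sat(A[(q & a) U AX (~b -> ~a)]) = {s0, s1, s3, s4, s5, s6, s7, s8, s9}, so the formula holds at s9.

Yes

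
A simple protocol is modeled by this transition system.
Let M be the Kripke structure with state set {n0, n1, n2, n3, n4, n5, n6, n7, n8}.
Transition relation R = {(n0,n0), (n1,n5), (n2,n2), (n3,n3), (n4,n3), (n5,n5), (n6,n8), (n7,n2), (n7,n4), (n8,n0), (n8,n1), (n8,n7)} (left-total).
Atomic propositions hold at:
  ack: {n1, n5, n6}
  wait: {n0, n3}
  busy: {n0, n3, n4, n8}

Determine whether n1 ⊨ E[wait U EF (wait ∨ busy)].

Sat(wait ∨ busy) = {n0, n3, n4, n8}
EF (wait ∨ busy): least fixpoint, start Z0 = {n0, n3, n4, n8}, add states with some successor in Z. Z1 = {n0, n3, n4, n6, n7, n8}; fixed.
Sat(EF (wait ∨ busy)) = {n0, n3, n4, n6, n7, n8}
E[wait U EF (wait ∨ busy)]: least fixpoint, start Z0 = Sat(EF (wait ∨ busy)) = {n0, n3, n4, n6, n7, n8}, add states in Sat(wait) with some successor in Z. Already a fixed point.
Sat(E[wait U EF (wait ∨ busy)]) = {n0, n3, n4, n6, n7, n8}
n1 ∉ Sat(E[wait U EF (wait ∨ busy)]) = {n0, n3, n4, n6, n7, n8}, so the formula does not hold at n1.

No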